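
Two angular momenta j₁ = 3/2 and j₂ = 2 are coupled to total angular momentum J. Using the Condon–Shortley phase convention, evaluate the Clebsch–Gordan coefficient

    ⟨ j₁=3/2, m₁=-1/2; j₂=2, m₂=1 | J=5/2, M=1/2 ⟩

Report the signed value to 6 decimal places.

−√(5/14) = -0.597614

√[6·1!2!3!/7! · 1!2!3!1!3!2!] = √(72/35)
  +(−1)^0/∏(0,1,2,3,0,0)! = 1/12  (running 1/12)
  +(−1)^1/∏(1,0,1,2,1,1)! = -1/2  (running -5/12)
⟨..|..⟩ = √(72/35)·(-5/12) = -0.597614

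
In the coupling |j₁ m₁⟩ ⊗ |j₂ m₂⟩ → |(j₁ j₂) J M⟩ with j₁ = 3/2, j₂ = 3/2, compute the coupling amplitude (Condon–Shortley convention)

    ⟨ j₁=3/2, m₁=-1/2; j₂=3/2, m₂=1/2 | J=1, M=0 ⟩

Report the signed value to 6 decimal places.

j₁+j₂−J=2  J+j₁−j₂=1  J−j₁+j₂=1  j₁+j₂+J+1=5
(j₁±m₁, j₂±m₂, J±M) = (1,2,2,1,1,1)
P² = 1/5
sum k=1..2:
  [1] −1/1 = -1
  [2] +1/2 = 1/2
S = -1/2
C² = P²·S² = 1/20 ; C = -0.223607

-0.223607  (= −√(1/20))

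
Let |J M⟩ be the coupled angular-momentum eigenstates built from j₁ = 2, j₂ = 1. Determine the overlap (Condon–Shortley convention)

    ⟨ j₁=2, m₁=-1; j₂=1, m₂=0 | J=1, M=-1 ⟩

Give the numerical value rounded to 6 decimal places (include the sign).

−√(3/10) = -0.547723

√[3·2!2!0!/5! · 1!3!1!1!0!2!] = √(6/5)
  +(−1)^1/∏(1,1,2,0,0,0)! = -1/2  (running -1/2)
⟨..|..⟩ = √(6/5)·(-1/2) = -0.547723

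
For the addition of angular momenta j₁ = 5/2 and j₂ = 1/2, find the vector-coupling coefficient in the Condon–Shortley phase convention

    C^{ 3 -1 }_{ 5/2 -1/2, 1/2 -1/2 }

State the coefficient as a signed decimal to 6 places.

+√(2/3) ≈ +0.816497

√[7·0!5!1!/7! · 2!3!0!1!2!4!] = √(96)
  +(−1)^0/∏(0,0,3,0,2,1)! = 1/12  (running 1/12)
⟨..|..⟩ = √(96)·(1/12) = +0.816497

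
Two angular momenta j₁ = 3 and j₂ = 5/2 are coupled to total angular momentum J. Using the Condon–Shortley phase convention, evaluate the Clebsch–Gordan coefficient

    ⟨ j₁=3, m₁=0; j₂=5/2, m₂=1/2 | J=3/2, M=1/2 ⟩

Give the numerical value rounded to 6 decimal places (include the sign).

+√(4/35) = +0.338062

j₁+j₂−J=4  J+j₁−j₂=2  J−j₁+j₂=1  j₁+j₂+J+1=8
(j₁±m₁, j₂±m₂, J±M) = (3,3,3,2,2,1)
P² = 144/35
sum k=2..3:
  [2] +1/4 = 1/4
  [3] −1/12 = -1/12
S = 1/6
C² = P²·S² = 4/35 ; C = +0.338062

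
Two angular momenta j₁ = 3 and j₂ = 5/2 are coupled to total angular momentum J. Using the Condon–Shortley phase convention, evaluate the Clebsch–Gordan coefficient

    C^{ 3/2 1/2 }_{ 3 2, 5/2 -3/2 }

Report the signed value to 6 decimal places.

-0.218218

triangle: 4!*2!*1!/8! = 48/40320
(j±m)!: 5!*1!*1!*4!*2!*1! = 5760
prefactor² = (2J+1)*Δ*N² = 192/7
  k=0: +1/(0!*4!*1!*1!*1!*0!) = 1/24
  k=1: −1/(1!*3!*0!*0!*2!*1!) = -1/12
Σ = -1/24  ⇒  CG² = 192/7*(-1/24)² = 1/21
CG = −√(1/21) = -0.218218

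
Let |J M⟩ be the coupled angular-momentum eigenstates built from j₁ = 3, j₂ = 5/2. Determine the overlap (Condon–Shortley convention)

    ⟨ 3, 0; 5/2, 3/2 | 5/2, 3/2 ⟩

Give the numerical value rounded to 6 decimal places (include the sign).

j₁+j₂−J=3  J+j₁−j₂=3  J−j₁+j₂=2  j₁+j₂+J+1=9
(j₁±m₁, j₂±m₂, J±M) = (3,3,4,1,4,1)
P² = 864/35
sum k=2..3:
  [2] +1/8 = 1/8
  [3] −1/36 = -1/36
S = 7/72
C² = P²·S² = 7/30 ; C = +0.483046

+0.483046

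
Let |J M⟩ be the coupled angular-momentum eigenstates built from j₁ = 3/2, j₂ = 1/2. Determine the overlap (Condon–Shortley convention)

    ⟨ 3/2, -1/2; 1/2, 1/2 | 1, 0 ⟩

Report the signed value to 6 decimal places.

√[3·1!2!0!/4! · 1!2!1!0!1!1!] = √(1/2)
  +(−1)^1/∏(1,0,1,0,1,0)! = -1  (running -1)
⟨..|..⟩ = √(1/2)·(-1) = -0.707107

−√(1/2) ≈ -0.707107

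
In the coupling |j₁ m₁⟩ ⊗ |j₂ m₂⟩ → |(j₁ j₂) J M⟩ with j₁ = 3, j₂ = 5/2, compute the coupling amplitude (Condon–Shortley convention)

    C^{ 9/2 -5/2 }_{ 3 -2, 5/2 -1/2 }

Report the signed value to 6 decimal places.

triangle: 1!*5!*4!/11! = 2880/39916800
(j±m)!: 1!*5!*2!*3!*2!*7! = 14515200
prefactor² = (2J+1)*Δ*N² = 115200/11
  k=0: +1/(0!*1!*5!*2!*0!*2!) = 1/480
  k=1: −1/(1!*0!*4!*1!*1!*3!) = -1/144
Σ = -7/1440  ⇒  CG² = 115200/11*(-7/1440)² = 49/198
CG = −√(49/198) = -0.497468

−√(49/198) ≈ -0.497468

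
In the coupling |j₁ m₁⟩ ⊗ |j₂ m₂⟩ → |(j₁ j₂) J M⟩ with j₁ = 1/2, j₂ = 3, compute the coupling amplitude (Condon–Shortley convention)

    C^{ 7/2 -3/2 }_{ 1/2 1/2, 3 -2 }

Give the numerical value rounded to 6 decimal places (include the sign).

√[8·0!1!6!/8! · 1!0!1!5!2!5!] = √(28800/7)
  +(−1)^0/∏(0,0,0,1,1,5)! = 1/120  (running 1/120)
⟨..|..⟩ = √(28800/7)·(1/120) = +0.534522

+0.534522  (= +√(2/7))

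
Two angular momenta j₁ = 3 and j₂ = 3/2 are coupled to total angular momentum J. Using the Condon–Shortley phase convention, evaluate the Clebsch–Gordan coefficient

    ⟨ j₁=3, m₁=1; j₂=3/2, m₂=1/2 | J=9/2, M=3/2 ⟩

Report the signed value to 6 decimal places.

j₁+j₂−J=0  J+j₁−j₂=6  J−j₁+j₂=3  j₁+j₂+J+1=10
(j₁±m₁, j₂±m₂, J±M) = (4,2,2,1,6,3)
P² = 34560/7
sum k=0..0:
  [0] +1/96 = 1/96
S = 1/96
C² = P²·S² = 15/28 ; C = +0.731925

+0.731925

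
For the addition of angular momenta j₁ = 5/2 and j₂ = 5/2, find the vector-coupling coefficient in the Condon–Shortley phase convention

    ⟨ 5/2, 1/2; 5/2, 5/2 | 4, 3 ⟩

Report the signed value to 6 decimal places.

triangle: 1!*4!*4!/10! = 576/3628800
(j±m)!: 3!*2!*5!*0!*7!*1! = 7257600
prefactor² = (2J+1)*Δ*N² = 10368
  k=1: −1/(1!*0!*1!*4!*3!*0!) = -1/144
Σ = -1/144  ⇒  CG² = 10368*(-1/144)² = 1/2
CG = −√(1/2) = -0.707107

−√(1/2) ≈ -0.707107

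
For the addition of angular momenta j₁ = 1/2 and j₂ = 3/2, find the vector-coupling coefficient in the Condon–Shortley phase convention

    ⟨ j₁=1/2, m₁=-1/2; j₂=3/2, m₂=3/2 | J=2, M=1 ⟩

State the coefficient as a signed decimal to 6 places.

+√(1/4) = +0.500000

j₁+j₂−J=0  J+j₁−j₂=1  J−j₁+j₂=3  j₁+j₂+J+1=5
(j₁±m₁, j₂±m₂, J±M) = (0,1,3,0,3,1)
P² = 9
sum k=0..0:
  [0] +1/6 = 1/6
S = 1/6
C² = P²·S² = 1/4 ; C = +0.500000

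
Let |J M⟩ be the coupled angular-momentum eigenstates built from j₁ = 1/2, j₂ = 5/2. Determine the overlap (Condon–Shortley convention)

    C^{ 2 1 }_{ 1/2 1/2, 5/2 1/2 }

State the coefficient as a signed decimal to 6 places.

triangle: 1!·0!·4!/6! = 24/720
(j±m)!: 1!·0!·3!·2!·3!·1! = 72
prefactor² = (2J+1)·Δ·N² = 12
  k=0: +1/(0!·1!·0!·3!·0!·1!) = 1/6
Σ = 1/6  ⇒  CG² = 12·1/6² = 1/3
CG = +√(1/3) = +0.577350

+√(1/3) = +0.577350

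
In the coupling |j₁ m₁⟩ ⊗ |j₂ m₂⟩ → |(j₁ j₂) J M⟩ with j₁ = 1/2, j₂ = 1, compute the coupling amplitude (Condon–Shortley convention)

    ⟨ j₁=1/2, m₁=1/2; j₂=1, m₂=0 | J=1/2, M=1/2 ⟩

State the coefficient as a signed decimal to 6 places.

√[2·1!0!1!/3! · 1!0!1!1!1!0!] = √(1/3)
  +(−1)^0/∏(0,1,0,1,0,0)! = 1  (running 1)
⟨..|..⟩ = √(1/3)·(1) = +0.577350

+0.577350  (= +√(1/3))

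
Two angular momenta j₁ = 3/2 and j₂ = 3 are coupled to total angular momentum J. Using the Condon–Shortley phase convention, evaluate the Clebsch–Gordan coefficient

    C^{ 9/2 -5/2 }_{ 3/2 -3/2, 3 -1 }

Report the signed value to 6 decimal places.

+√(5/12) ≈ +0.645497

triangle: 0!·3!·6!/10! = 4320/3628800
(j±m)!: 0!·3!·2!·4!·2!·7! = 2903040
prefactor² = (2J+1)·Δ·N² = 34560
  k=0: +1/(0!·0!·3!·2!·0!·4!) = 1/288
Σ = 1/288  ⇒  CG² = 34560·1/288² = 5/12
CG = +√(5/12) = +0.645497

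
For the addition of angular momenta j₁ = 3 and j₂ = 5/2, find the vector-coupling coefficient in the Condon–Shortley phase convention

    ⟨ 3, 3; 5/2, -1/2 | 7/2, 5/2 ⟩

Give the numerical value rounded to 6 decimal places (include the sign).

√[8·2!4!3!/10! · 6!0!2!3!6!1!] = √(27648/7)
  +(−1)^0/∏(0,2,0,2,4,1)! = 1/96  (running 1/96)
⟨..|..⟩ = √(27648/7)·(1/96) = +0.654654

+0.654654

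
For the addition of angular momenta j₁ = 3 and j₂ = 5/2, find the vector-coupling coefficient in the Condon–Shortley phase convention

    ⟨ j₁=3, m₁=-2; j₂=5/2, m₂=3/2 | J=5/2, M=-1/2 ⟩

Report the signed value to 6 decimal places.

-0.267261  (= −√(1/14))

√[6·3!3!2!/9! · 1!5!4!1!2!3!] = √(288/7)
  +(−1)^2/∏(2,1,3,2,0,0)! = 1/24  (running 1/24)
  +(−1)^3/∏(3,0,2,1,1,1)! = -1/12  (running -1/24)
⟨..|..⟩ = √(288/7)·(-1/24) = -0.267261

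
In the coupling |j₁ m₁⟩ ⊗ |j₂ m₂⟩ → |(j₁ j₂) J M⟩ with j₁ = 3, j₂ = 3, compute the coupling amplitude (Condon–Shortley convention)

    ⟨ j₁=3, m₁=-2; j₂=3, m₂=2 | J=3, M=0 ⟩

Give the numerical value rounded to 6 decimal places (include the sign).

-0.408248

√[7·3!3!3!/10! · 1!5!5!1!3!3!] = √(216)
  +(−1)^2/∏(2,1,3,3,0,0)! = 1/72  (running 1/72)
  +(−1)^3/∏(3,0,2,2,1,1)! = -1/24  (running -1/36)
⟨..|..⟩ = √(216)·(-1/36) = -0.408248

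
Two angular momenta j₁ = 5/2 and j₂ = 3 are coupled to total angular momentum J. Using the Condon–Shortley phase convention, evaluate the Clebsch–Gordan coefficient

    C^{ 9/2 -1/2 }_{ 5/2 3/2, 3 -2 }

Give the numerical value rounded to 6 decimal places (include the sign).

j₁+j₂−J=1  J+j₁−j₂=4  J−j₁+j₂=5  j₁+j₂+J+1=11
(j₁±m₁, j₂±m₂, J±M) = (4,1,1,5,4,5)
P² = 460800/77
sum k=0..1:
  [0] +1/144 = 1/144
  [1] −1/2880 = -1/2880
S = 19/2880
C² = P²·S² = 361/1386 ; C = +0.510355

+√(361/1386) = +0.510355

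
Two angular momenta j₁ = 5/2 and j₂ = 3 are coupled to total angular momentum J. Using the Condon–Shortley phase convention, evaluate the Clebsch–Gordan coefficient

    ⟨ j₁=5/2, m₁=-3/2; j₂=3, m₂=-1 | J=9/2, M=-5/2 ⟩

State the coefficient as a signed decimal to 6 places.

−√(10/99) ≈ -0.317821

triangle: 1!×4!×5!/11! = 2880/39916800
(j±m)!: 1!×4!×2!×4!×2!×7! = 11612160
prefactor² = (2J+1)×Δ×N² = 92160/11
  k=0: +1/(0!×1!×4!×2!×0!×3!) = 1/288
  k=1: −1/(1!×0!×3!×1!×1!×4!) = -1/144
Σ = -1/288  ⇒  CG² = 92160/11×(-1/288)² = 10/99
CG = −√(10/99) = -0.317821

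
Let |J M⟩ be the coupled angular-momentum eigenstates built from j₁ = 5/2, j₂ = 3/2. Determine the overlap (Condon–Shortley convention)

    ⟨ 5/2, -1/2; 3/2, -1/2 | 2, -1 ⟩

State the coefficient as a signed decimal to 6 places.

j₁+j₂−J=2  J+j₁−j₂=3  J−j₁+j₂=1  j₁+j₂+J+1=7
(j₁±m₁, j₂±m₂, J±M) = (2,3,1,2,1,3)
P² = 12/7
sum k=0..1:
  [0] +1/12 = 1/12
  [1] −1/2 = -1/2
S = -5/12
C² = P²·S² = 25/84 ; C = -0.545545

−√(25/84) ≈ -0.545545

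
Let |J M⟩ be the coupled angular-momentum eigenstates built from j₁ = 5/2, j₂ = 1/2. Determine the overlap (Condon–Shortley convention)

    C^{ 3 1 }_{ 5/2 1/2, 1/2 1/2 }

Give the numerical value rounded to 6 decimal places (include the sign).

+√(2/3) = +0.816497

triangle: 0!×5!×1!/7! = 120/5040
(j±m)!: 3!×2!×1!×0!×4!×2! = 576
prefactor² = (2J+1)×Δ×N² = 96
  k=0: +1/(0!×0!×2!×1!×3!×0!) = 1/12
Σ = 1/12  ⇒  CG² = 96×1/12² = 2/3
CG = +√(2/3) = +0.816497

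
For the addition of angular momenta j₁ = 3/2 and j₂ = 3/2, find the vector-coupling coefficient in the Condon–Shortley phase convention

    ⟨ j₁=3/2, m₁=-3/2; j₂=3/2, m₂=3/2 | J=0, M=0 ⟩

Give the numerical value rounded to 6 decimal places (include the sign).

j₁+j₂−J=3  J+j₁−j₂=0  J−j₁+j₂=0  j₁+j₂+J+1=4
(j₁±m₁, j₂±m₂, J±M) = (0,3,3,0,0,0)
P² = 9
sum k=3..3:
  [3] −1/6 = -1/6
S = -1/6
C² = P²·S² = 1/4 ; C = -0.500000

−√(1/4) = -0.500000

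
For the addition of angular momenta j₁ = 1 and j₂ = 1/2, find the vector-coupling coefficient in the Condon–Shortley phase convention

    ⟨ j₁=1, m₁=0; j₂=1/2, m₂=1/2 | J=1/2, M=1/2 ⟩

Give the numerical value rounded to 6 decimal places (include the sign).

j₁+j₂−J=1  J+j₁−j₂=1  J−j₁+j₂=0  j₁+j₂+J+1=3
(j₁±m₁, j₂±m₂, J±M) = (1,1,1,0,1,0)
P² = 1/3
sum k=1..1:
  [1] −1/1 = -1
S = -1
C² = P²·S² = 1/3 ; C = -0.577350

−√(1/3) = -0.577350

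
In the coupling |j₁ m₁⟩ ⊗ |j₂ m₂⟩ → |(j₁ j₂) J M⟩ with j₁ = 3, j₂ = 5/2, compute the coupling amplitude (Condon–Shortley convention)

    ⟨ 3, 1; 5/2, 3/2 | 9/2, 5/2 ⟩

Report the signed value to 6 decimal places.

j₁+j₂−J=1  J+j₁−j₂=5  J−j₁+j₂=4  j₁+j₂+J+1=11
(j₁±m₁, j₂±m₂, J±M) = (4,2,4,1,7,2)
P² = 92160/11
sum k=0..1:
  [0] +1/288 = 1/288
  [1] −1/144 = -1/144
S = -1/288
C² = P²·S² = 10/99 ; C = -0.317821

-0.317821  (= −√(10/99))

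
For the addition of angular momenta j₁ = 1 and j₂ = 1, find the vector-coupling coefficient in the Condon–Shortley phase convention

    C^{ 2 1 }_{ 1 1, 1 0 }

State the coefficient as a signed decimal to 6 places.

j₁+j₂−J=0  J+j₁−j₂=2  J−j₁+j₂=2  j₁+j₂+J+1=5
(j₁±m₁, j₂±m₂, J±M) = (2,0,1,1,3,1)
P² = 2
sum k=0..0:
  [0] +1/2 = 1/2
S = 1/2
C² = P²·S² = 1/2 ; C = +0.707107

+0.707107  (= +√(1/2))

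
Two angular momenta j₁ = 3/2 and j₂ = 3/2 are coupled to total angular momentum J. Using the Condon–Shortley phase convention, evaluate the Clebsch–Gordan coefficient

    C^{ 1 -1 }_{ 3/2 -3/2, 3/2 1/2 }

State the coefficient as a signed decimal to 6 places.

j₁+j₂−J=2  J+j₁−j₂=1  J−j₁+j₂=1  j₁+j₂+J+1=5
(j₁±m₁, j₂±m₂, J±M) = (0,3,2,1,0,2)
P² = 6/5
sum k=2..2:
  [2] +1/2 = 1/2
S = 1/2
C² = P²·S² = 3/10 ; C = +0.547723

+√(3/10) = +0.547723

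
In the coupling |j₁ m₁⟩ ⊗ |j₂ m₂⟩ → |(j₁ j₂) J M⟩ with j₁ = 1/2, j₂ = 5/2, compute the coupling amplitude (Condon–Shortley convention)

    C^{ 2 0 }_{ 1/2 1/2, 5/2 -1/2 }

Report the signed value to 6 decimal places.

triangle: 1!·0!·4!/6! = 24/720
(j±m)!: 1!·0!·2!·3!·2!·2! = 48
prefactor² = (2J+1)·Δ·N² = 8
  k=0: +1/(0!·1!·0!·2!·0!·2!) = 1/4
Σ = 1/4  ⇒  CG² = 8·1/4² = 1/2
CG = +√(1/2) = +0.707107

+0.707107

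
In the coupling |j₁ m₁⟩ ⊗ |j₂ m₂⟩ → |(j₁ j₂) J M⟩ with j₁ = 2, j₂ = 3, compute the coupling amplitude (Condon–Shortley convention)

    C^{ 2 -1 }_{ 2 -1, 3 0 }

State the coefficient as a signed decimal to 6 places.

+√(2/7) = +0.534522

triangle: 3!×1!×3!/8! = 36/40320
(j±m)!: 1!×3!×3!×3!×1!×3! = 1296
prefactor² = (2J+1)×Δ×N² = 81/14
  k=2: +1/(2!×1!×1!×1!×0!×2!) = 1/4
  k=3: −1/(3!×0!×0!×0!×1!×3!) = -1/36
Σ = 2/9  ⇒  CG² = 81/14×2/9² = 2/7
CG = +√(2/7) = +0.534522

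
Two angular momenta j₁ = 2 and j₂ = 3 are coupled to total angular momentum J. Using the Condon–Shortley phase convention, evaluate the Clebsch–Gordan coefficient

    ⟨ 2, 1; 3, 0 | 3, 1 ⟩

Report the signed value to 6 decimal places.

-0.182574  (= −√(1/30))

triangle: 2!*2!*4!/9! = 96/362880
(j±m)!: 3!*1!*3!*3!*4!*2! = 10368
prefactor² = (2J+1)*Δ*N² = 96/5
  k=0: +1/(0!*2!*1!*3!*1!*1!) = 1/12
  k=1: −1/(1!*1!*0!*2!*2!*2!) = -1/8
Σ = -1/24  ⇒  CG² = 96/5*(-1/24)² = 1/30
CG = −√(1/30) = -0.182574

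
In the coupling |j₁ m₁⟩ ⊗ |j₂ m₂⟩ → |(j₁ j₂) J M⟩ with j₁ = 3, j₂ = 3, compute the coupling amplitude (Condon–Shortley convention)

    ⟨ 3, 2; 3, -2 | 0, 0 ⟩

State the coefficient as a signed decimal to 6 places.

-0.377964  (= −√(1/7))

j₁+j₂−J=6  J+j₁−j₂=0  J−j₁+j₂=0  j₁+j₂+J+1=7
(j₁±m₁, j₂±m₂, J±M) = (5,1,1,5,0,0)
P² = 14400/7
sum k=1..1:
  [1] −1/120 = -1/120
S = -1/120
C² = P²·S² = 1/7 ; C = -0.377964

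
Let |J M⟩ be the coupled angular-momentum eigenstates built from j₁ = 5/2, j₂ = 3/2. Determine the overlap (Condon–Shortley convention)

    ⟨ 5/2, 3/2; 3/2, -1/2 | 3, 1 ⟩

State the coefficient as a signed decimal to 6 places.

√[7·1!4!2!/8! · 4!1!1!2!4!2!] = √(96/5)
  +(−1)^0/∏(0,1,1,1,3,1)! = 1/6  (running 1/6)
  +(−1)^1/∏(1,0,0,0,4,2)! = -1/48  (running 7/48)
⟨..|..⟩ = √(96/5)·(7/48) = +0.639010

+√(49/120) ≈ +0.639010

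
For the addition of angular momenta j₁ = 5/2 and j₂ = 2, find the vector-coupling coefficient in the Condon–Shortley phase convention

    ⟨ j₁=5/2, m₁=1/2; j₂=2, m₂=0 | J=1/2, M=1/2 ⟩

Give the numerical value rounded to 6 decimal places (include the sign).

j₁+j₂−J=4  J+j₁−j₂=1  J−j₁+j₂=0  j₁+j₂+J+1=6
(j₁±m₁, j₂±m₂, J±M) = (3,2,2,2,1,0)
P² = 16/5
sum k=2..2:
  [2] +1/4 = 1/4
S = 1/4
C² = P²·S² = 1/5 ; C = +0.447214

+0.447214  (= +√(1/5))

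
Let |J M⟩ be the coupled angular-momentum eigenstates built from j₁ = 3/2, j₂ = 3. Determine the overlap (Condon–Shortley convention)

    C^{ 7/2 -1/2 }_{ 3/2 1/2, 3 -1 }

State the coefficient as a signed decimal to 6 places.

√[8·1!2!5!/9! · 2!1!2!4!3!4!] = √(512/7)
  +(−1)^0/∏(0,1,1,2,1,3)! = 1/12  (running 1/12)
  +(−1)^1/∏(1,0,0,1,2,4)! = -1/48  (running 1/16)
⟨..|..⟩ = √(512/7)·(1/16) = +0.534522

+0.534522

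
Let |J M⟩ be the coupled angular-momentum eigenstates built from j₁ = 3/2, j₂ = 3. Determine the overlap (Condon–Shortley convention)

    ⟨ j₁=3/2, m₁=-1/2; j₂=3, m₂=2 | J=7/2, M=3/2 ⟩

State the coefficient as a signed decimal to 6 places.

triangle: 1!*2!*5!/9! = 240/362880
(j±m)!: 1!*2!*5!*1!*5!*2! = 57600
prefactor² = (2J+1)*Δ*N² = 6400/21
  k=0: +1/(0!*1!*2!*5!*0!*0!) = 1/240
  k=1: −1/(1!*0!*1!*4!*1!*1!) = -1/24
Σ = -3/80  ⇒  CG² = 6400/21*(-3/80)² = 3/7
CG = −√(3/7) = -0.654654

−√(3/7) ≈ -0.654654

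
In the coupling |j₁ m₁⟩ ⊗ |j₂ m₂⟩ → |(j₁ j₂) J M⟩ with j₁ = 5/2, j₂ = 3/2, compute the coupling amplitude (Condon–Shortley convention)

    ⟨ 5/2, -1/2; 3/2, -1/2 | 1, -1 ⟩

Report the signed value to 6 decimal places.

j₁+j₂−J=3  J+j₁−j₂=2  J−j₁+j₂=0  j₁+j₂+J+1=6
(j₁±m₁, j₂±m₂, J±M) = (2,3,1,2,0,2)
P² = 12/5
sum k=1..1:
  [1] −1/4 = -1/4
S = -1/4
C² = P²·S² = 3/20 ; C = -0.387298

-0.387298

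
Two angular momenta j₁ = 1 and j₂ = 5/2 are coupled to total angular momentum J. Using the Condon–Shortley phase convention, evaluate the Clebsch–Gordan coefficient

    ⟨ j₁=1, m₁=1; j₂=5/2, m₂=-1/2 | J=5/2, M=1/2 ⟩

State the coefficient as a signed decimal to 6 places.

triangle: 1!×1!×4!/7! = 24/5040
(j±m)!: 2!×0!×2!×3!×3!×2! = 288
prefactor² = (2J+1)×Δ×N² = 288/35
  k=0: +1/(0!×1!×0!×2!×1!×2!) = 1/4
Σ = 1/4  ⇒  CG² = 288/35×1/4² = 18/35
CG = +√(18/35) = +0.717137

+√(18/35) = +0.717137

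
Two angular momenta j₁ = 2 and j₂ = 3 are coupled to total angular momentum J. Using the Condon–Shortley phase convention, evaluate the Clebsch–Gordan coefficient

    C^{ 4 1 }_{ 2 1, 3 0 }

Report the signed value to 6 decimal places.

triangle: 1!*3!*5!/10! = 720/3628800
(j±m)!: 3!*1!*3!*3!*5!*3! = 155520
prefactor² = (2J+1)*Δ*N² = 1944/7
  k=0: +1/(0!*1!*1!*3!*2!*2!) = 1/24
  k=1: −1/(1!*0!*0!*2!*3!*3!) = -1/72
Σ = 1/36  ⇒  CG² = 1944/7*1/36² = 3/14
CG = +√(3/14) = +0.462910

+0.462910  (= +√(3/14))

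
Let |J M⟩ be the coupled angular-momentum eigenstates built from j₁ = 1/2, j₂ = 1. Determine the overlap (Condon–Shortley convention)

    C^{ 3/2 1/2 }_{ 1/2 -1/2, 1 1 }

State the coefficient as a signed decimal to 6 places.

+0.577350  (= +√(1/3))

j₁+j₂−J=0  J+j₁−j₂=1  J−j₁+j₂=2  j₁+j₂+J+1=4
(j₁±m₁, j₂±m₂, J±M) = (0,1,2,0,2,1)
P² = 4/3
sum k=0..0:
  [0] +1/2 = 1/2
S = 1/2
C² = P²·S² = 1/3 ; C = +0.577350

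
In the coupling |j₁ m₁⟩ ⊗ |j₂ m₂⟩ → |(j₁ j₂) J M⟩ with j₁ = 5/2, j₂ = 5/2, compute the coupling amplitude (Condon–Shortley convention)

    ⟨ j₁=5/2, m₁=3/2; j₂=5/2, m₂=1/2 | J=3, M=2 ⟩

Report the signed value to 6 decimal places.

triangle: 2!·3!·3!/9! = 72/362880
(j±m)!: 4!·1!·3!·2!·5!·1! = 34560
prefactor² = (2J+1)·Δ·N² = 48
  k=0: +1/(0!·2!·1!·3!·2!·0!) = 1/24
  k=1: −1/(1!·1!·0!·2!·3!·1!) = -1/12
Σ = -1/24  ⇒  CG² = 48·(-1/24)² = 1/12
CG = −√(1/12) = -0.288675

-0.288675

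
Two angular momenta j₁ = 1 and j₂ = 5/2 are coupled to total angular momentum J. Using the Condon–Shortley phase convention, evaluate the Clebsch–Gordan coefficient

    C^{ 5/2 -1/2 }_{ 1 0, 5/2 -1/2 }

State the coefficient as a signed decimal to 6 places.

+0.169031  (= +√(1/35))

j₁+j₂−J=1  J+j₁−j₂=1  J−j₁+j₂=4  j₁+j₂+J+1=7
(j₁±m₁, j₂±m₂, J±M) = (1,1,2,3,2,3)
P² = 144/35
sum k=0..1:
  [0] +1/4 = 1/4
  [1] −1/6 = -1/6
S = 1/12
C² = P²·S² = 1/35 ; C = +0.169031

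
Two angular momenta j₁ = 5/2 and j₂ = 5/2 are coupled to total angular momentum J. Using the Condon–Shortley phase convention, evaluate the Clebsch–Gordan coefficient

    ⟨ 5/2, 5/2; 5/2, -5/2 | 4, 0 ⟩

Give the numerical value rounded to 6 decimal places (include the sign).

triangle: 1!*4!*4!/10! = 576/3628800
(j±m)!: 5!*0!*0!*5!*4!*4! = 8294400
prefactor² = (2J+1)*Δ*N² = 82944/7
  k=0: +1/(0!*1!*0!*0!*4!*4!) = 1/576
Σ = 1/576  ⇒  CG² = 82944/7*1/576² = 1/28
CG = +√(1/28) = +0.188982

+0.188982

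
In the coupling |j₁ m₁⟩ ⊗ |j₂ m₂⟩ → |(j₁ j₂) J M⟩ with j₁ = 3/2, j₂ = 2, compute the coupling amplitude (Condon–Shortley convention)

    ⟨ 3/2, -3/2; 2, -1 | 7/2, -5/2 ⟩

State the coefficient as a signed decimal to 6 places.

+0.755929

√[8·0!3!4!/8! · 0!3!1!3!1!6!] = √(5184/7)
  +(−1)^0/∏(0,0,3,1,0,3)! = 1/36  (running 1/36)
⟨..|..⟩ = √(5184/7)·(1/36) = +0.755929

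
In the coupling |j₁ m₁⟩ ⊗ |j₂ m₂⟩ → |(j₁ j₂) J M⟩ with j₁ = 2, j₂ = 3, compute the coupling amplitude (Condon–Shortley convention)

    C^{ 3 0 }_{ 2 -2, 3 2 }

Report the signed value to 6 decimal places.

j₁+j₂−J=2  J+j₁−j₂=2  J−j₁+j₂=4  j₁+j₂+J+1=9
(j₁±m₁, j₂±m₂, J±M) = (0,4,5,1,3,3)
P² = 192
sum k=2..2:
  [2] +1/24 = 1/24
S = 1/24
C² = P²·S² = 1/3 ; C = +0.577350

+0.577350  (= +√(1/3))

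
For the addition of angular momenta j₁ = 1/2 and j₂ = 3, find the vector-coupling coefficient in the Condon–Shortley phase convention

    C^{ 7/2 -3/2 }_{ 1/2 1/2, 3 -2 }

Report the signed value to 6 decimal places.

√[8·0!1!6!/8! · 1!0!1!5!2!5!] = √(28800/7)
  +(−1)^0/∏(0,0,0,1,1,5)! = 1/120  (running 1/120)
⟨..|..⟩ = √(28800/7)·(1/120) = +0.534522

+0.534522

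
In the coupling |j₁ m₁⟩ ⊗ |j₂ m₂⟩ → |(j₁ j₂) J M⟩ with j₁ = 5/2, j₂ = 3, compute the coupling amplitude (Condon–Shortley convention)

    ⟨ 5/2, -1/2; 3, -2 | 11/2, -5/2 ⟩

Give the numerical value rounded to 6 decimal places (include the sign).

+√(4/11) ≈ +0.603023

√[12·0!5!6!/12! · 2!3!1!5!3!8!] = √(8294400/11)
  +(−1)^0/∏(0,0,3,1,2,5)! = 1/1440  (running 1/1440)
⟨..|..⟩ = √(8294400/11)·(1/1440) = +0.603023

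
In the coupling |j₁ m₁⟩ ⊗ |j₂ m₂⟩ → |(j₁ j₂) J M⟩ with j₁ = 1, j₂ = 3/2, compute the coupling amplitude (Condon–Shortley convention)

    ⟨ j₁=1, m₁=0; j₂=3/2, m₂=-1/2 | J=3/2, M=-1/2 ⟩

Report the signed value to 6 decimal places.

j₁+j₂−J=1  J+j₁−j₂=1  J−j₁+j₂=2  j₁+j₂+J+1=5
(j₁±m₁, j₂±m₂, J±M) = (1,1,1,2,1,2)
P² = 4/15
sum k=0..1:
  [0] +1/1 = 1
  [1] −1/2 = -1/2
S = 1/2
C² = P²·S² = 1/15 ; C = +0.258199

+0.258199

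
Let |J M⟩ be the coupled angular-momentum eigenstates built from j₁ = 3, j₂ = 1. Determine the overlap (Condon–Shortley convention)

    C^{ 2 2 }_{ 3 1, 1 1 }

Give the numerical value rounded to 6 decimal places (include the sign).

+0.218218  (= +√(1/21))

√[5·2!4!0!/7! · 4!2!2!0!4!0!] = √(768/7)
  +(−1)^2/∏(2,0,0,0,4,0)! = 1/48  (running 1/48)
⟨..|..⟩ = √(768/7)·(1/48) = +0.218218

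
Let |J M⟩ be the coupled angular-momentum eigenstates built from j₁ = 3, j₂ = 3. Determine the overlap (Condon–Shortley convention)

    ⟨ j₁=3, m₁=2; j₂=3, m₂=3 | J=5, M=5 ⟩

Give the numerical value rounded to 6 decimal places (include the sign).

√[11·1!5!5!/12! · 5!1!6!0!10!0!] = √(103680000)
  +(−1)^1/∏(1,0,0,5,5,0)! = -1/14400  (running -1/14400)
⟨..|..⟩ = √(103680000)·(-1/14400) = -0.707107

−√(1/2) = -0.707107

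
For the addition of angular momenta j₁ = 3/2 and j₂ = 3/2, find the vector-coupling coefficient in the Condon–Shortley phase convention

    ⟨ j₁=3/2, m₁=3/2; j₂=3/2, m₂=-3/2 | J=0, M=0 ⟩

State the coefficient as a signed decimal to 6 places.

triangle: 3!·0!·0!/4! = 6/24
(j±m)!: 3!·0!·0!·3!·0!·0! = 36
prefactor² = (2J+1)·Δ·N² = 9
  k=0: +1/(0!·3!·0!·0!·0!·0!) = 1/6
Σ = 1/6  ⇒  CG² = 9·1/6² = 1/4
CG = +√(1/4) = +0.500000

+0.500000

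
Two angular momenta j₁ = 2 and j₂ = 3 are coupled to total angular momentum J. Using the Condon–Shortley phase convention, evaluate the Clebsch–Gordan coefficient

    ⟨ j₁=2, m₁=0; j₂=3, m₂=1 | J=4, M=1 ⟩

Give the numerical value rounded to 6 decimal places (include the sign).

-0.327327  (= −√(3/28))

triangle: 1!·3!·5!/10! = 720/3628800
(j±m)!: 2!·2!·4!·2!·5!·3! = 138240
prefactor² = (2J+1)·Δ·N² = 1728/7
  k=0: +1/(0!·1!·2!·4!·1!·1!) = 1/48
  k=1: −1/(1!·0!·1!·3!·2!·2!) = -1/24
Σ = -1/48  ⇒  CG² = 1728/7·(-1/48)² = 3/28
CG = −√(3/28) = -0.327327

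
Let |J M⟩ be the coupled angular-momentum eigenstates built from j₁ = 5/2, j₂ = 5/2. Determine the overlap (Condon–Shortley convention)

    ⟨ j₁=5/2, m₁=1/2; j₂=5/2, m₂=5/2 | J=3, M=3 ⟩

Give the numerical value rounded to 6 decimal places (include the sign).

+0.527046  (= +√(5/18))

triangle: 2!×3!×3!/9! = 72/362880
(j±m)!: 3!×2!×5!×0!×6!×0! = 1036800
prefactor² = (2J+1)×Δ×N² = 1440
  k=2: +1/(2!×0!×0!×3!×3!×0!) = 1/72
Σ = 1/72  ⇒  CG² = 1440×1/72² = 5/18
CG = +√(5/18) = +0.527046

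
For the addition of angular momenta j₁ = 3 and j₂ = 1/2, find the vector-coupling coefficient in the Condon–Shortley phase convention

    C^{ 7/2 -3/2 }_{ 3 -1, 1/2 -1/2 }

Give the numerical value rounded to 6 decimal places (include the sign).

j₁+j₂−J=0  J+j₁−j₂=6  J−j₁+j₂=1  j₁+j₂+J+1=8
(j₁±m₁, j₂±m₂, J±M) = (2,4,0,1,2,5)
P² = 11520/7
sum k=0..0:
  [0] +1/48 = 1/48
S = 1/48
C² = P²·S² = 5/7 ; C = +0.845154

+0.845154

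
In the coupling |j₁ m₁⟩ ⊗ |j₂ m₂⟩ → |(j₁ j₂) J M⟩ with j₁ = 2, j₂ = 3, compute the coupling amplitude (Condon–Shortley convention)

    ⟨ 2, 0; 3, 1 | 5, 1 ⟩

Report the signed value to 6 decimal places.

+√(3/7) ≈ +0.654654

triangle: 0!×4!×6!/11! = 17280/39916800
(j±m)!: 2!×2!×4!×2!×6!×4! = 3317760
prefactor² = (2J+1)×Δ×N² = 110592/7
  k=0: +1/(0!×0!×2!×4!×2!×2!) = 1/192
Σ = 1/192  ⇒  CG² = 110592/7×1/192² = 3/7
CG = +√(3/7) = +0.654654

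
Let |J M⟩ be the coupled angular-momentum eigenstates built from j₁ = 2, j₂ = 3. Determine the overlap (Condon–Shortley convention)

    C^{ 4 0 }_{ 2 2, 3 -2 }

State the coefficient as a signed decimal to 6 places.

triangle: 1!·3!·5!/10! = 720/3628800
(j±m)!: 4!·0!·1!·5!·4!·4! = 1658880
prefactor² = (2J+1)·Δ·N² = 20736/7
  k=0: +1/(0!·1!·0!·1!·3!·4!) = 1/144
Σ = 1/144  ⇒  CG² = 20736/7·1/144² = 1/7
CG = +√(1/7) = +0.377964

+0.377964  (= +√(1/7))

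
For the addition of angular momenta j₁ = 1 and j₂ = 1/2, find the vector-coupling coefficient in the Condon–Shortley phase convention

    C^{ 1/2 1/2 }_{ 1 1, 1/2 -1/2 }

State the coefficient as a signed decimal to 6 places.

triangle: 1!·1!·0!/3! = 1/6
(j±m)!: 2!·0!·0!·1!·1!·0! = 2
prefactor² = (2J+1)·Δ·N² = 2/3
  k=0: +1/(0!·1!·0!·0!·1!·0!) = 1
Σ = 1  ⇒  CG² = 2/3·1² = 2/3
CG = +√(2/3) = +0.816497

+0.816497  (= +√(2/3))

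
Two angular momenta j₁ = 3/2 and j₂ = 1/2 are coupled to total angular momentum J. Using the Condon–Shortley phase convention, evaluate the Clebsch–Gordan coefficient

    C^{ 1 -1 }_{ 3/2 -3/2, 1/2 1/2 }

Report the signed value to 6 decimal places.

j₁+j₂−J=1  J+j₁−j₂=2  J−j₁+j₂=0  j₁+j₂+J+1=4
(j₁±m₁, j₂±m₂, J±M) = (0,3,1,0,0,2)
P² = 3
sum k=1..1:
  [1] −1/2 = -1/2
S = -1/2
C² = P²·S² = 3/4 ; C = -0.866025

-0.866025  (= −√(3/4))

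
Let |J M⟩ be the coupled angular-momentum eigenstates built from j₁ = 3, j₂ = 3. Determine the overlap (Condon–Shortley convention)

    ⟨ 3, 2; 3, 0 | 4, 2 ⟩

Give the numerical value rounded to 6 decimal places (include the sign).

+0.139573  (= +√(3/154))

√[9·2!4!4!/11! · 5!1!3!3!6!2!] = √(124416/77)
  +(−1)^0/∏(0,2,1,3,3,1)! = 1/72  (running 1/72)
  +(−1)^1/∏(1,1,0,2,4,2)! = -1/96  (running 1/288)
⟨..|..⟩ = √(124416/77)·(1/288) = +0.139573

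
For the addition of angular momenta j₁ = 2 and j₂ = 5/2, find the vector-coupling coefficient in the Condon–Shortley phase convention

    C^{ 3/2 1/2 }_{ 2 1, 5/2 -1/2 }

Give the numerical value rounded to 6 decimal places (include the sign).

−√(5/21) = -0.487950

triangle: 3!×1!×2!/7! = 12/5040
(j±m)!: 3!×1!×2!×3!×2!×1! = 144
prefactor² = (2J+1)×Δ×N² = 48/35
  k=0: +1/(0!×3!×1!×2!×0!×0!) = 1/12
  k=1: −1/(1!×2!×0!×1!×1!×1!) = -1/2
Σ = -5/12  ⇒  CG² = 48/35×(-5/12)² = 5/21
CG = −√(5/21) = -0.487950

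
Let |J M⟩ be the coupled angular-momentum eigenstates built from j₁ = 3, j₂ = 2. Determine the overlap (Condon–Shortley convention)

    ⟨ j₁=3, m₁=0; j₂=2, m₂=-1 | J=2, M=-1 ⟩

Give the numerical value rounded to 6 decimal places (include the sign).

√[5·3!3!1!/8! · 3!3!1!3!1!3!] = √(81/14)
  +(−1)^0/∏(0,3,3,1,0,0)! = 1/36  (running 1/36)
  +(−1)^1/∏(1,2,2,0,1,1)! = -1/4  (running -2/9)
⟨..|..⟩ = √(81/14)·(-2/9) = -0.534522

-0.534522  (= −√(2/7))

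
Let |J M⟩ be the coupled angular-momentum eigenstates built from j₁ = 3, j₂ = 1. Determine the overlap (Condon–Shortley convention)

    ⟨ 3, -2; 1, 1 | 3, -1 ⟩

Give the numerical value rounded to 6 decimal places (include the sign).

j₁+j₂−J=1  J+j₁−j₂=5  J−j₁+j₂=1  j₁+j₂+J+1=8
(j₁±m₁, j₂±m₂, J±M) = (1,5,2,0,2,4)
P² = 240
sum k=1..1:
  [1] −1/24 = -1/24
S = -1/24
C² = P²·S² = 5/12 ; C = -0.645497

−√(5/12) ≈ -0.645497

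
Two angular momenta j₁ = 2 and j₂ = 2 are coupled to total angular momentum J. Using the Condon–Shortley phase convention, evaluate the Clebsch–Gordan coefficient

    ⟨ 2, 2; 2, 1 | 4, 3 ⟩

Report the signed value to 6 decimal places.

triangle: 0!·4!·4!/9! = 576/362880
(j±m)!: 4!·0!·3!·1!·7!·1! = 725760
prefactor² = (2J+1)·Δ·N² = 10368
  k=0: +1/(0!·0!·0!·3!·4!·1!) = 1/144
Σ = 1/144  ⇒  CG² = 10368·1/144² = 1/2
CG = +√(1/2) = +0.707107

+0.707107  (= +√(1/2))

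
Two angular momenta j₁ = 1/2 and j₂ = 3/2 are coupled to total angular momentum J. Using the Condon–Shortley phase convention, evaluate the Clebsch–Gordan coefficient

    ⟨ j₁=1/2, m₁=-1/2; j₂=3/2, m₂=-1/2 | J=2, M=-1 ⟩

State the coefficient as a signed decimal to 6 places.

j₁+j₂−J=0  J+j₁−j₂=1  J−j₁+j₂=3  j₁+j₂+J+1=5
(j₁±m₁, j₂±m₂, J±M) = (0,1,1,2,1,3)
P² = 3
sum k=0..0:
  [0] +1/2 = 1/2
S = 1/2
C² = P²·S² = 3/4 ; C = +0.866025

+0.866025  (= +√(3/4))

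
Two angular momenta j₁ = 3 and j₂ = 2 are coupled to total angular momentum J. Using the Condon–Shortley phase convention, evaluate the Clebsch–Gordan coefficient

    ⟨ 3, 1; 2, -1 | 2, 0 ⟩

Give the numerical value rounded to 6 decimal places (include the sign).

j₁+j₂−J=3  J+j₁−j₂=3  J−j₁+j₂=1  j₁+j₂+J+1=8
(j₁±m₁, j₂±m₂, J±M) = (4,2,1,3,2,2)
P² = 36/7
sum k=0..1:
  [0] +1/12 = 1/12
  [1] −1/4 = -1/4
S = -1/6
C² = P²·S² = 1/7 ; C = -0.377964

−√(1/7) ≈ -0.377964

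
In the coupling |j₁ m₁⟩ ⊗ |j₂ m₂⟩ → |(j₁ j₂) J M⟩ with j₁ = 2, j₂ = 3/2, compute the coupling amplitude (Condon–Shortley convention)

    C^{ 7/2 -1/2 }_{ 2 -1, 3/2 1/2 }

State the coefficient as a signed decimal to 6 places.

+√(12/35) ≈ +0.585540

√[8·0!4!3!/8! · 1!3!2!1!3!4!] = √(1728/35)
  +(−1)^0/∏(0,0,3,2,1,1)! = 1/12  (running 1/12)
⟨..|..⟩ = √(1728/35)·(1/12) = +0.585540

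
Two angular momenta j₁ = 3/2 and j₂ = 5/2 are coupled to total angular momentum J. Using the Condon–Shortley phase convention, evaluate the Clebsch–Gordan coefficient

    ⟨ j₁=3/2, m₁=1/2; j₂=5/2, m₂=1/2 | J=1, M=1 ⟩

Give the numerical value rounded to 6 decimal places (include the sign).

-0.387298  (= −√(3/20))

√[3·3!0!2!/6! · 2!1!3!2!2!0!] = √(12/5)
  +(−1)^1/∏(1,2,0,2,0,0)! = -1/4  (running -1/4)
⟨..|..⟩ = √(12/5)·(-1/4) = -0.387298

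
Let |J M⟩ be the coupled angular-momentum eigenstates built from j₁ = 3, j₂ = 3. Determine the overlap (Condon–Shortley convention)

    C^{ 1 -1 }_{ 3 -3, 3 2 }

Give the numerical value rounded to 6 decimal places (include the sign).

−√(3/28) ≈ -0.327327

√[3·5!1!1!/8! · 0!6!5!1!0!2!] = √(10800/7)
  +(−1)^5/∏(5,0,1,0,0,1)! = -1/120  (running -1/120)
⟨..|..⟩ = √(10800/7)·(-1/120) = -0.327327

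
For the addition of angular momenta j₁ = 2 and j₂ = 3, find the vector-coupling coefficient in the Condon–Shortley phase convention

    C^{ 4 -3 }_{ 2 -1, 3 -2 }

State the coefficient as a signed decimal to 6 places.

+0.223607  (= +√(1/20))

j₁+j₂−J=1  J+j₁−j₂=3  J−j₁+j₂=5  j₁+j₂+J+1=10
(j₁±m₁, j₂±m₂, J±M) = (1,3,1,5,1,7)
P² = 6480
sum k=0..1:
  [0] +1/144 = 1/144
  [1] −1/240 = -1/240
S = 1/360
C² = P²·S² = 1/20 ; C = +0.223607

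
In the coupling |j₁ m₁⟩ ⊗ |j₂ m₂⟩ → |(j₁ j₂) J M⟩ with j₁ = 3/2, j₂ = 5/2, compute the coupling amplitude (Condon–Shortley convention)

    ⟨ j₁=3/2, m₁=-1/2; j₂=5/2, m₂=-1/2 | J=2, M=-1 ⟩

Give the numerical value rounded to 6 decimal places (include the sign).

-0.545545

√[5·2!1!3!/7! · 1!2!2!3!1!3!] = √(12/7)
  +(−1)^1/∏(1,1,1,1,0,2)! = -1/2  (running -1/2)
  +(−1)^2/∏(2,0,0,0,1,3)! = 1/12  (running -5/12)
⟨..|..⟩ = √(12/7)·(-5/12) = -0.545545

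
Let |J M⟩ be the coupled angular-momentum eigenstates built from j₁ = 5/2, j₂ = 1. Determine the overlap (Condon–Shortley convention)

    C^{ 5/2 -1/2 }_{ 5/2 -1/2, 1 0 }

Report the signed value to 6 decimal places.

√[6·1!4!1!/7! · 2!3!1!1!2!3!] = √(144/35)
  +(−1)^0/∏(0,1,3,1,1,0)! = 1/6  (running 1/6)
  +(−1)^1/∏(1,0,2,0,2,1)! = -1/4  (running -1/12)
⟨..|..⟩ = √(144/35)·(-1/12) = -0.169031

-0.169031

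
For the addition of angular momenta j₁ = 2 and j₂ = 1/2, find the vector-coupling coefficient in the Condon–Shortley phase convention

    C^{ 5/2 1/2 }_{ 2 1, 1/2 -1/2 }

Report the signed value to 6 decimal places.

+0.632456

triangle: 0!×4!×1!/6! = 24/720
(j±m)!: 3!×1!×0!×1!×3!×2! = 72
prefactor² = (2J+1)×Δ×N² = 72/5
  k=0: +1/(0!×0!×1!×0!×3!×1!) = 1/6
Σ = 1/6  ⇒  CG² = 72/5×1/6² = 2/5
CG = +√(2/5) = +0.632456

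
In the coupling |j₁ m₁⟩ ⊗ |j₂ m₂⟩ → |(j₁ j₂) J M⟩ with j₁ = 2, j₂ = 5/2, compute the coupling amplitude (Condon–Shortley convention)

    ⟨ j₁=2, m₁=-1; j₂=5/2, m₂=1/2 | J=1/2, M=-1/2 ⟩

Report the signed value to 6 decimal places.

−√(2/15) = -0.365148

j₁+j₂−J=4  J+j₁−j₂=0  J−j₁+j₂=1  j₁+j₂+J+1=6
(j₁±m₁, j₂±m₂, J±M) = (1,3,3,2,0,1)
P² = 24/5
sum k=3..3:
  [3] −1/6 = -1/6
S = -1/6
C² = P²·S² = 2/15 ; C = -0.365148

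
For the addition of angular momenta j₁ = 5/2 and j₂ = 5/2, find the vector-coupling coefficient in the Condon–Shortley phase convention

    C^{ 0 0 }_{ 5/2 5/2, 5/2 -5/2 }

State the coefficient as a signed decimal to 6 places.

+0.408248  (= +√(1/6))

triangle: 5!×0!×0!/6! = 120/720
(j±m)!: 5!×0!×0!×5!×0!×0! = 14400
prefactor² = (2J+1)×Δ×N² = 2400
  k=0: +1/(0!×5!×0!×0!×0!×0!) = 1/120
Σ = 1/120  ⇒  CG² = 2400×1/120² = 1/6
CG = +√(1/6) = +0.408248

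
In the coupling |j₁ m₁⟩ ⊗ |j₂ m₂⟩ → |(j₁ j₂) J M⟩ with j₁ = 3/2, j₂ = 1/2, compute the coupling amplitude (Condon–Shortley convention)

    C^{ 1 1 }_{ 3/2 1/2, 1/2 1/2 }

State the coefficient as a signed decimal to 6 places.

−√(1/4) = -0.500000

triangle: 1!*2!*0!/4! = 2/24
(j±m)!: 2!*1!*1!*0!*2!*0! = 4
prefactor² = (2J+1)*Δ*N² = 1
  k=1: −1/(1!*0!*0!*0!*2!*0!) = -1/2
Σ = -1/2  ⇒  CG² = 1*(-1/2)² = 1/4
CG = −√(1/4) = -0.500000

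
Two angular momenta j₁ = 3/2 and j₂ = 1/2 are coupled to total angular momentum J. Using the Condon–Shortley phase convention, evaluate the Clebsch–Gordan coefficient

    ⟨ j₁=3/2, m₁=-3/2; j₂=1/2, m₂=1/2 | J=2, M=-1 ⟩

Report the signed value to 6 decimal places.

+0.500000  (= +√(1/4))

triangle: 0!*3!*1!/5! = 6/120
(j±m)!: 0!*3!*1!*0!*1!*3! = 36
prefactor² = (2J+1)*Δ*N² = 9
  k=0: +1/(0!*0!*3!*1!*0!*0!) = 1/6
Σ = 1/6  ⇒  CG² = 9*1/6² = 1/4
CG = +√(1/4) = +0.500000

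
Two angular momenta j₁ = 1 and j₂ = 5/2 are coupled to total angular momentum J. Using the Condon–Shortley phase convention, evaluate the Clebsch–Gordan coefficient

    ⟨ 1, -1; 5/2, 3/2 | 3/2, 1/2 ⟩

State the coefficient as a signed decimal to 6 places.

triangle: 2!·0!·3!/6! = 12/720
(j±m)!: 0!·2!·4!·1!·2!·1! = 96
prefactor² = (2J+1)·Δ·N² = 32/5
  k=2: +1/(2!·0!·0!·2!·0!·1!) = 1/4
Σ = 1/4  ⇒  CG² = 32/5·1/4² = 2/5
CG = +√(2/5) = +0.632456

+0.632456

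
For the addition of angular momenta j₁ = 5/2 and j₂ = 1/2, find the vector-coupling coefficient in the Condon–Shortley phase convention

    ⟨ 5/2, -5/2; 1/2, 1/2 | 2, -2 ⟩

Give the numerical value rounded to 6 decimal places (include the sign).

−√(5/6) ≈ -0.912871

√[5·1!4!0!/6! · 0!5!1!0!0!4!] = √(480)
  +(−1)^1/∏(1,0,4,0,0,0)! = -1/24  (running -1/24)
⟨..|..⟩ = √(480)·(-1/24) = -0.912871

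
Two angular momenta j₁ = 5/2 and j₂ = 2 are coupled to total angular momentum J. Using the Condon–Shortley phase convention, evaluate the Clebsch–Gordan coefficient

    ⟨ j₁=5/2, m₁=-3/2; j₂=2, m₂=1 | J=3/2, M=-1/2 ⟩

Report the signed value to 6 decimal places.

triangle: 3!·2!·1!/7! = 12/5040
(j±m)!: 1!·4!·3!·1!·1!·2! = 288
prefactor² = (2J+1)·Δ·N² = 96/35
  k=2: +1/(2!·1!·2!·1!·0!·0!) = 1/4
  k=3: −1/(3!·0!·1!·0!·1!·1!) = -1/6
Σ = 1/12  ⇒  CG² = 96/35·1/12² = 2/105
CG = +√(2/105) = +0.138013

+0.138013  (= +√(2/105))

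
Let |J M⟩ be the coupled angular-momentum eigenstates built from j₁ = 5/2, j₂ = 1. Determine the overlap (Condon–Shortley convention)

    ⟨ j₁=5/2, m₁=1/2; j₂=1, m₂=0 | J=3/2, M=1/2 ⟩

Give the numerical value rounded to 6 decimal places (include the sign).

-0.632456  (= −√(2/5))

√[4·2!3!0!/6! · 3!2!1!1!2!1!] = √(8/5)
  +(−1)^1/∏(1,1,1,0,2,0)! = -1/2  (running -1/2)
⟨..|..⟩ = √(8/5)·(-1/2) = -0.632456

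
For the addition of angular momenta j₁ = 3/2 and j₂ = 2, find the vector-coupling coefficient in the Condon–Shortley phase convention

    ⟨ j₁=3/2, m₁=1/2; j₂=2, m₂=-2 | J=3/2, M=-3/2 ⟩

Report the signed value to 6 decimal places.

j₁+j₂−J=2  J+j₁−j₂=1  J−j₁+j₂=2  j₁+j₂+J+1=6
(j₁±m₁, j₂±m₂, J±M) = (2,1,0,4,0,3)
P² = 32/5
sum k=0..0:
  [0] +1/4 = 1/4
S = 1/4
C² = P²·S² = 2/5 ; C = +0.632456

+√(2/5) = +0.632456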